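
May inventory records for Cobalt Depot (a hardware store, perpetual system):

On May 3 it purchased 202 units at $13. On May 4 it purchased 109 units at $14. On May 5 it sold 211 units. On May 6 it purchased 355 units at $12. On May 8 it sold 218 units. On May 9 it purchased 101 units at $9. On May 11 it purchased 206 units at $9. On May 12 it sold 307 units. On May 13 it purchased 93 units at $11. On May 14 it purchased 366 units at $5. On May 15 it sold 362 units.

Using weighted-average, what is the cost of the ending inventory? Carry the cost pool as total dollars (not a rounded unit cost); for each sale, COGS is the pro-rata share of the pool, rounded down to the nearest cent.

Ending inventory = $2,556.07

After May 3: 202 on hand, pool $2,626.00 (≈ $13.0000 each)
After May 4: 311 on hand, pool $4,152.00 (≈ $13.3505 each)
May 5, sell 211: 211/311 × $4,152.00 → $2,816.95
After May 6: 455 on hand, pool $5,595.05 (≈ $12.2968 each)
May 8, sell 218: 218/455 × $5,595.05 → $2,680.70
After May 9: 338 on hand, pool $3,823.35 (≈ $11.3117 each)
After May 11: 544 on hand, pool $5,677.35 (≈ $10.4363 each)
May 12, sell 307: 307/544 × $5,677.35 → $3,203.94
After May 13: 330 on hand, pool $3,496.41 (≈ $10.5952 each)
After May 14: 696 on hand, pool $5,326.41 (≈ $7.6529 each)
May 15, sell 362: 362/696 × $5,326.41 → $2,770.34
Total COGS = $2,816.95 + $2,680.70 + $3,203.94 + $2,770.34 = $11,471.93
Ending inventory (cost pool remaining) = $2,556.07
Check: goods available $14,028.00 = COGS $11,471.93 + ending $2,556.07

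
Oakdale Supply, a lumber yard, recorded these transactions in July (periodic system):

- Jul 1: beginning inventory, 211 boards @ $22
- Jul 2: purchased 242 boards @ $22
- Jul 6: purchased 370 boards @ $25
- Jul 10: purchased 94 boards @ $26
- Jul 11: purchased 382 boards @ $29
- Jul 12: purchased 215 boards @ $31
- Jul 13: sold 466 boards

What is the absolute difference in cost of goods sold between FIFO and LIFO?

$3,653

FIFO COGS: 211 @ $22 + 242 @ $22 + 13 @ $25 = $10,291
LIFO COGS: 215 @ $31 + 251 @ $29 = $13,944
Difference = |$10,291 − $13,944| = $3,653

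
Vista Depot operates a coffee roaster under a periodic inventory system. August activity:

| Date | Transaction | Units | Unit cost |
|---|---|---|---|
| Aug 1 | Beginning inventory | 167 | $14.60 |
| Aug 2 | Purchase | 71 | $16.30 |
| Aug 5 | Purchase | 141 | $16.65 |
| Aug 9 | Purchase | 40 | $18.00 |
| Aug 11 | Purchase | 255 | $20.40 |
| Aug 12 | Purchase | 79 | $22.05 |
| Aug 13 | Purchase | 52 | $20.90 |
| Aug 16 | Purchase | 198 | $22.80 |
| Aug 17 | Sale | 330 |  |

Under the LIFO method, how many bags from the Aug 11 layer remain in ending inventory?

254

Aug 17, 330 sold [LIFO — newest first]: 198 @ $22.80 + 52 @ $20.90 + 79 @ $22.05 + 1 @ $20.40 = $7,363.55
Ending inventory: 167 @ $14.60 + 71 @ $16.30 + 141 @ $16.65 + 40 @ $18.00 + 254 @ $20.40 = $11,844.75
Check: goods available $19,208.30 = COGS $7,363.55 + ending $11,844.75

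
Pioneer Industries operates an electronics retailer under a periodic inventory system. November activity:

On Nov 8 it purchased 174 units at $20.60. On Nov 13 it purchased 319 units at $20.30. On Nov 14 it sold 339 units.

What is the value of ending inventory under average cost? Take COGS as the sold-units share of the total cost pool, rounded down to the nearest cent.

Nov 14, sell 339: 339/493 × $10,060.10 → $6,917.59
Ending inventory (cost pool remaining) = $3,142.51

Ending inventory = $3,142.51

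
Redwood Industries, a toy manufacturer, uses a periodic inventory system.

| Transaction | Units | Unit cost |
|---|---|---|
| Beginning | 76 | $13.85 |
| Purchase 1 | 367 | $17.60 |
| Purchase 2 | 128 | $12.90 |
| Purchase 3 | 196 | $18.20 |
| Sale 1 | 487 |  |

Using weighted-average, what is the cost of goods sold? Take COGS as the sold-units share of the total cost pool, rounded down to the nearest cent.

Sale 1, sell 487: 487/767 × $12,730.20 → $8,082.93
Ending inventory (cost pool remaining) = $4,647.27
Check: goods available $12,730.20 = COGS $8,082.93 + ending $4,647.27

COGS = $8,082.93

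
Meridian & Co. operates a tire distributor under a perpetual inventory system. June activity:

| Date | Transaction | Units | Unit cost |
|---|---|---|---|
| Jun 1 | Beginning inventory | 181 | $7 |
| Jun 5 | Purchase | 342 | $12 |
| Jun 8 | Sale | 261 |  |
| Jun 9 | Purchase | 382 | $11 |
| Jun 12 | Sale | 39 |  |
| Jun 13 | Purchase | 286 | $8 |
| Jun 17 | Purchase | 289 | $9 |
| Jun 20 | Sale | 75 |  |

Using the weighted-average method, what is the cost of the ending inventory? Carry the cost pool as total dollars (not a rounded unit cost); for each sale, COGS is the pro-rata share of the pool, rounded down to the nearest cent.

Ending inventory = $10,641.93

After Jun 1: 181 on hand, pool $1,267.00 (≈ $7.0000 each)
After Jun 5: 523 on hand, pool $5,371.00 (≈ $10.2696 each)
Jun 8, sell 261: 261/523 × $5,371.00 → $2,680.36
After Jun 9: 644 on hand, pool $6,892.64 (≈ $10.7029 each)
Jun 12, sell 39: 39/644 × $6,892.64 → $417.41
After Jun 13: 891 on hand, pool $8,763.23 (≈ $9.8353 each)
After Jun 17: 1180 on hand, pool $11,364.23 (≈ $9.6307 each)
Jun 20, sell 75: 75/1180 × $11,364.23 → $722.30
Total COGS = $2,680.36 + $417.41 + $722.30 = $3,820.07
Ending inventory (cost pool remaining) = $10,641.93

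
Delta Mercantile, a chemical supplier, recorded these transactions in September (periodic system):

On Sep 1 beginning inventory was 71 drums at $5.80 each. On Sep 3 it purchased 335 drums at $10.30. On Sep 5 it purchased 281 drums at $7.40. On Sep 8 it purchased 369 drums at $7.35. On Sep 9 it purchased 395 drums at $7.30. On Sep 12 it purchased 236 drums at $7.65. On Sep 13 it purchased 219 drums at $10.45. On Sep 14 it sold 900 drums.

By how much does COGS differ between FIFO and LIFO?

$162.30

FIFO COGS: 71 @ $5.80 + 335 @ $10.30 + 281 @ $7.40 + 213 @ $7.35 = $7,507.25
LIFO COGS: 219 @ $10.45 + 236 @ $7.65 + 395 @ $7.30 + 50 @ $7.35 = $7,344.95
Difference = |$7,507.25 − $7,344.95| = $162.30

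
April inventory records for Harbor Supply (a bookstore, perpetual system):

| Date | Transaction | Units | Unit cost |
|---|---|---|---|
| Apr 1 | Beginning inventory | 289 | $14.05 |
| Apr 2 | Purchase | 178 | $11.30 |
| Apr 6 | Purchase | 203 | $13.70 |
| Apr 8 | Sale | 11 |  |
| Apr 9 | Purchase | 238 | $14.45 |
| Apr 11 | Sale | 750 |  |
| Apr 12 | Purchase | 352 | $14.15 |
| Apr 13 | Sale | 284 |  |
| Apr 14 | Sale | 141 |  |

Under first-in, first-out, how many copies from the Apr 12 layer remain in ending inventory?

74

Apr 8, 11 sold [FIFO — oldest first]: 11 @ $14.05 = $154.55
Apr 11, 750 sold [FIFO — oldest first]: 278 @ $14.05 + 178 @ $11.30 + 203 @ $13.70 + 91 @ $14.45 = $10,013.35
Apr 13, 284 sold [FIFO — oldest first]: 147 @ $14.45 + 137 @ $14.15 = $4,062.70
Apr 14, 141 sold [FIFO — oldest first]: 141 @ $14.15 = $1,995.15
Total COGS = $154.55 + $10,013.35 + $4,062.70 + $1,995.15 = $16,225.75
Ending inventory: 74 @ $14.15 = $1,047.10
Check: goods available $17,272.85 = COGS $16,225.75 + ending $1,047.10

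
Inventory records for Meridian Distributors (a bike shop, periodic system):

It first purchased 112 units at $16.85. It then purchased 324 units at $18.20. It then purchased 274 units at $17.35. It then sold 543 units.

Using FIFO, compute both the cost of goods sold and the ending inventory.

COGS = $9,640.45; ending inventory = $2,897.45

Sale 1 (543) [FIFO — oldest first]: 112 @ $16.85 + 324 @ $18.20 + 107 @ $17.35 = $9,640.45
Ending inventory: 167 @ $17.35 = $2,897.45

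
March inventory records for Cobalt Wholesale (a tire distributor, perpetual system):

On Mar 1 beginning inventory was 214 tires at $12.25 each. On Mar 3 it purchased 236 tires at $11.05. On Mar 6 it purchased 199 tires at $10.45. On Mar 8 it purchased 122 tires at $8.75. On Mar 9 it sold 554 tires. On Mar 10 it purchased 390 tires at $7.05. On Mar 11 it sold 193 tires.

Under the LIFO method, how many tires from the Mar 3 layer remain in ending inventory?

Mar 9, 554 sold [LIFO — newest first]: 122 @ $8.75 + 199 @ $10.45 + 233 @ $11.05 = $5,721.70
Mar 11, 193 sold [LIFO — newest first]: 193 @ $7.05 = $1,360.65
Total COGS = $5,721.70 + $1,360.65 = $7,082.35
Ending inventory: 214 @ $12.25 + 3 @ $11.05 + 197 @ $7.05 = $4,043.50
Check: goods available $11,125.85 = COGS $7,082.35 + ending $4,043.50

3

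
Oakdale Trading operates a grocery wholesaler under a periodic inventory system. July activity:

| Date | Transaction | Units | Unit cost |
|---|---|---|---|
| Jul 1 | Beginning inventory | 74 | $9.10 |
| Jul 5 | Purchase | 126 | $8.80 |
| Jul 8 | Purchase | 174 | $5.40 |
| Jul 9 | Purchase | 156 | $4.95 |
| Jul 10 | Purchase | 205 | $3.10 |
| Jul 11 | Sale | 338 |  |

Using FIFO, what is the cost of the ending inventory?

Ending inventory = $1,602.10

Jul 11, 338 sold [FIFO — oldest first]: 74 @ $9.10 + 126 @ $8.80 + 138 @ $5.40 = $2,527.40
Ending inventory: 36 @ $5.40 + 156 @ $4.95 + 205 @ $3.10 = $1,602.10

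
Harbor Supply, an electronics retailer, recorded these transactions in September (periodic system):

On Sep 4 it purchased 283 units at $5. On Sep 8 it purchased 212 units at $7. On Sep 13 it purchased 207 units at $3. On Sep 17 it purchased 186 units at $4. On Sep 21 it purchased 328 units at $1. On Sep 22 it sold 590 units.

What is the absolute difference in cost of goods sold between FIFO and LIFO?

$1,884

FIFO COGS: 283 @ $5 + 212 @ $7 + 95 @ $3 = $3,184
LIFO COGS: 328 @ $1 + 186 @ $4 + 76 @ $3 = $1,300
Difference = |$3,184 − $1,300| = $1,884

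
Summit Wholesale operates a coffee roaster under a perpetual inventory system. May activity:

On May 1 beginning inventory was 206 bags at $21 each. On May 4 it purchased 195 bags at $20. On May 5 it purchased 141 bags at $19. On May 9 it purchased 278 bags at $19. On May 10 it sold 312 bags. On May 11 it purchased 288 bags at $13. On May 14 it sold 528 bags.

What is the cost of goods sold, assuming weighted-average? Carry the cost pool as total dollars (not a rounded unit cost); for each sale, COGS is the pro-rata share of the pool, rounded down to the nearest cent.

COGS = $15,294.17

After May 1: 206 on hand, pool $4,326.00 (≈ $21.0000 each)
After May 4: 401 on hand, pool $8,226.00 (≈ $20.5137 each)
After May 5: 542 on hand, pool $10,905.00 (≈ $20.1199 each)
After May 9: 820 on hand, pool $16,187.00 (≈ $19.7402 each)
May 10, sell 312: 312/820 × $16,187.00 → $6,158.95
After May 11: 796 on hand, pool $13,772.05 (≈ $17.3016 each)
May 14, sell 528: 528/796 × $13,772.05 → $9,135.22
Total COGS = $6,158.95 + $9,135.22 = $15,294.17
Ending inventory (cost pool remaining) = $4,636.83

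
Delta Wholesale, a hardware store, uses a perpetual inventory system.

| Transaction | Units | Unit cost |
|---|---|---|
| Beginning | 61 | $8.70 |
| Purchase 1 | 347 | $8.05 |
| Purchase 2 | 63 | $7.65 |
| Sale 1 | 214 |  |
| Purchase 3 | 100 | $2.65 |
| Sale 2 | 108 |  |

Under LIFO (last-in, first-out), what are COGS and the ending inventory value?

COGS = $2,026.90; ending inventory = $2,044.10

Sale 1 (214) [LIFO — newest first]: 63 @ $7.65 + 151 @ $8.05 = $1,697.50
Sale 2 (108) [LIFO — newest first]: 100 @ $2.65 + 8 @ $8.05 = $329.40
Total COGS = $1,697.50 + $329.40 = $2,026.90
Ending inventory: 61 @ $8.70 + 188 @ $8.05 = $2,044.10
Check: goods available $4,071.00 = COGS $2,026.90 + ending $2,044.10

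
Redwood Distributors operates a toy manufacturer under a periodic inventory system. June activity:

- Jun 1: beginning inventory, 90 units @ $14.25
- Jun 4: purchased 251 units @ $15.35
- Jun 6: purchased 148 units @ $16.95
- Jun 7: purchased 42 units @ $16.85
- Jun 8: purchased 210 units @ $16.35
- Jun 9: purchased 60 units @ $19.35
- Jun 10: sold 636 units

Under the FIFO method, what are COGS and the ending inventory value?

Jun 10, 636 sold [FIFO — oldest first]: 90 @ $14.25 + 251 @ $15.35 + 148 @ $16.95 + 42 @ $16.85 + 105 @ $16.35 = $10,068.40
Ending inventory: 105 @ $16.35 + 60 @ $19.35 = $2,877.75
Check: goods available $12,946.15 = COGS $10,068.40 + ending $2,877.75

COGS = $10,068.40; ending inventory = $2,877.75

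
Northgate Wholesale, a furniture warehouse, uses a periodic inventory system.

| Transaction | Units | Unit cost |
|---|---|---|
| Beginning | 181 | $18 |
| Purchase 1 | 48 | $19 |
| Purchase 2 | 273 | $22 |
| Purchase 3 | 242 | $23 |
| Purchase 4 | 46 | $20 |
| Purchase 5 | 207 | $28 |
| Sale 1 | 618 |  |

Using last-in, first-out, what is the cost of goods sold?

Sale 1 (618) [LIFO — newest first]: 207 @ $28 + 46 @ $20 + 242 @ $23 + 123 @ $22 = $14,988
Ending inventory: 181 @ $18 + 48 @ $19 + 150 @ $22 = $7,470

COGS = $14,988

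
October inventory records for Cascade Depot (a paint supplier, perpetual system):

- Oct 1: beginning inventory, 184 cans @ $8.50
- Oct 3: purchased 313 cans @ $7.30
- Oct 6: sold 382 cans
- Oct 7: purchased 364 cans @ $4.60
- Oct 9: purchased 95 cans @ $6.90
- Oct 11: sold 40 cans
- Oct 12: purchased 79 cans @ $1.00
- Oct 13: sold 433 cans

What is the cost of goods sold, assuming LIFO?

COGS = $4,981.30

Oct 6, 382 sold [LIFO — newest first]: 313 @ $7.30 + 69 @ $8.50 = $2,871.40
Oct 11, 40 sold [LIFO — newest first]: 40 @ $6.90 = $276.00
Oct 13, 433 sold [LIFO — newest first]: 79 @ $1.00 + 55 @ $6.90 + 299 @ $4.60 = $1,833.90
Total COGS = $2,871.40 + $276.00 + $1,833.90 = $4,981.30
Ending inventory: 115 @ $8.50 + 65 @ $4.60 = $1,276.50
Check: goods available $6,257.80 = COGS $4,981.30 + ending $1,276.50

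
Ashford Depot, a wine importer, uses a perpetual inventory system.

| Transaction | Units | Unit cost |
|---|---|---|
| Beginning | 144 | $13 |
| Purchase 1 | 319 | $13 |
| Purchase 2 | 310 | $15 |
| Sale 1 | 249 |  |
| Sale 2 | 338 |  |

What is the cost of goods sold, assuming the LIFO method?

COGS = $8,251

Sale 1 (249) [LIFO — newest first]: 249 @ $15 = $3,735
Sale 2 (338) [LIFO — newest first]: 61 @ $15 + 277 @ $13 = $4,516
Total COGS = $3,735 + $4,516 = $8,251
Ending inventory: 144 @ $13 + 42 @ $13 = $2,418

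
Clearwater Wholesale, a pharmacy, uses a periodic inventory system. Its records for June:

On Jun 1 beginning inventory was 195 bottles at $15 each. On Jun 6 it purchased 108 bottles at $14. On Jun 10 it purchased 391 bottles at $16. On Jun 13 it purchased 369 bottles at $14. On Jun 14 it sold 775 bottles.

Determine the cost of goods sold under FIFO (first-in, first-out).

Jun 14, 775 sold [FIFO — oldest first]: 195 @ $15 + 108 @ $14 + 391 @ $16 + 81 @ $14 = $11,827
Ending inventory: 288 @ $14 = $4,032
Check: goods available $15,859 = COGS $11,827 + ending $4,032

COGS = $11,827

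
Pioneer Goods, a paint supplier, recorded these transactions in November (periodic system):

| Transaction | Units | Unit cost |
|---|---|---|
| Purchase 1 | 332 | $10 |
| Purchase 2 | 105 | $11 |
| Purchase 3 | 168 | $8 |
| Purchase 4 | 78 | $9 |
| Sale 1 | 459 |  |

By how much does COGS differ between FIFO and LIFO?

FIFO COGS: 332 @ $10 + 105 @ $11 + 22 @ $8 = $4,651
LIFO COGS: 78 @ $9 + 168 @ $8 + 105 @ $11 + 108 @ $10 = $4,281
Difference = |$4,651 − $4,281| = $370

$370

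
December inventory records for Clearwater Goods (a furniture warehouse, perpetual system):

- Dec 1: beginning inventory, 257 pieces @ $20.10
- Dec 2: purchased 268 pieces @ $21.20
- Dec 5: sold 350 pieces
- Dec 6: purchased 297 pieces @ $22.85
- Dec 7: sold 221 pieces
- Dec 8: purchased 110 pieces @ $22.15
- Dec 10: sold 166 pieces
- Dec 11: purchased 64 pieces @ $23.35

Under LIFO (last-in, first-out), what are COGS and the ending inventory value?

Dec 5, 350 sold [LIFO — newest first]: 268 @ $21.20 + 82 @ $20.10 = $7,329.80
Dec 7, 221 sold [LIFO — newest first]: 221 @ $22.85 = $5,049.85
Dec 10, 166 sold [LIFO — newest first]: 110 @ $22.15 + 56 @ $22.85 = $3,716.10
Total COGS = $7,329.80 + $5,049.85 + $3,716.10 = $16,095.75
Ending inventory: 175 @ $20.10 + 20 @ $22.85 + 64 @ $23.35 = $5,468.90
Check: goods available $21,564.65 = COGS $16,095.75 + ending $5,468.90

COGS = $16,095.75; ending inventory = $5,468.90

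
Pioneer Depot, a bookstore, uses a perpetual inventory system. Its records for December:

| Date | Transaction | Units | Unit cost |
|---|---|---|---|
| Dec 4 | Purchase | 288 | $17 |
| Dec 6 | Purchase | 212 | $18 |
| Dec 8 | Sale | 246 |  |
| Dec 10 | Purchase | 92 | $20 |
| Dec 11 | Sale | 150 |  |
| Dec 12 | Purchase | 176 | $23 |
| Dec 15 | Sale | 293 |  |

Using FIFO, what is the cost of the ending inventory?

Ending inventory = $1,817

Dec 8, 246 sold [FIFO — oldest first]: 246 @ $17 = $4,182
Dec 11, 150 sold [FIFO — oldest first]: 42 @ $17 + 108 @ $18 = $2,658
Dec 15, 293 sold [FIFO — oldest first]: 104 @ $18 + 92 @ $20 + 97 @ $23 = $5,943
Total COGS = $4,182 + $2,658 + $5,943 = $12,783
Ending inventory: 79 @ $23 = $1,817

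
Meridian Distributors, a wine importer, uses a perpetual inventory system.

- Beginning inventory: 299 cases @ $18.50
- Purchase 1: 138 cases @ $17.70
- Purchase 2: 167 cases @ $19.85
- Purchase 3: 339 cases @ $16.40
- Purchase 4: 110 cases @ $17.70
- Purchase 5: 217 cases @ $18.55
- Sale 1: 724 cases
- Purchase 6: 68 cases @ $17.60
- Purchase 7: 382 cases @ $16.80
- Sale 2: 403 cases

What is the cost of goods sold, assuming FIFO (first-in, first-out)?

Sale 1 (724) [FIFO — oldest first]: 299 @ $18.50 + 138 @ $17.70 + 167 @ $19.85 + 120 @ $16.40 = $13,257.05
Sale 2 (403) [FIFO — oldest first]: 219 @ $16.40 + 110 @ $17.70 + 74 @ $18.55 = $6,911.30
Total COGS = $13,257.05 + $6,911.30 = $20,168.35
Ending inventory: 143 @ $18.55 + 68 @ $17.60 + 382 @ $16.80 = $10,267.05

COGS = $20,168.35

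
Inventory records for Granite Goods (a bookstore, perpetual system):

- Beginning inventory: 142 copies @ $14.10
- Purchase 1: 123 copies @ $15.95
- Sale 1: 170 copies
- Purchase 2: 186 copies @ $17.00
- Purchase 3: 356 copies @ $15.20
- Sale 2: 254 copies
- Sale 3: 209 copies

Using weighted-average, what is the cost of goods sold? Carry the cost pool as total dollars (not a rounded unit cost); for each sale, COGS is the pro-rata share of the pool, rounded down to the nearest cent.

After Beginning: 142 on hand, pool $2,002.20 (≈ $14.1000 each)
After Purchase 1: 265 on hand, pool $3,964.05 (≈ $14.9587 each)
Sale 1, sell 170: 170/265 × $3,964.05 → $2,542.97
After Purchase 2: 281 on hand, pool $4,583.08 (≈ $16.3099 each)
After Purchase 3: 637 on hand, pool $9,994.28 (≈ $15.6896 each)
Sale 2, sell 254: 254/637 × $9,994.28 → $3,985.16
Sale 3, sell 209: 209/383 × $6,009.12 → $3,279.12
Total COGS = $2,542.97 + $3,985.16 + $3,279.12 = $9,807.25
Ending inventory (cost pool remaining) = $2,730.00
Check: goods available $12,537.25 = COGS $9,807.25 + ending $2,730.00

COGS = $9,807.25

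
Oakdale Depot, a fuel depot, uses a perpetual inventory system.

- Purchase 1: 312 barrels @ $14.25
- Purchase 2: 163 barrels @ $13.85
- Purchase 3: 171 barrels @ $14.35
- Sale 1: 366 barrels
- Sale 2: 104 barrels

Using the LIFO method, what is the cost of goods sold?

Sale 1 (366) [LIFO — newest first]: 171 @ $14.35 + 163 @ $13.85 + 32 @ $14.25 = $5,167.40
Sale 2 (104) [LIFO — newest first]: 104 @ $14.25 = $1,482.00
Total COGS = $5,167.40 + $1,482.00 = $6,649.40
Ending inventory: 176 @ $14.25 = $2,508.00

COGS = $6,649.40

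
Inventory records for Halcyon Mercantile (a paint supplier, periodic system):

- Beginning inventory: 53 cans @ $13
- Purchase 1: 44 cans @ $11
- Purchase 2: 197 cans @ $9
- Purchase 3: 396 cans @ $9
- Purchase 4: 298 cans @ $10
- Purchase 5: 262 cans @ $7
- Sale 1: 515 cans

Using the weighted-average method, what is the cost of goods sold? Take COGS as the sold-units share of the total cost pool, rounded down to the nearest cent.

COGS = $4,665.48

Sale 1, sell 515: 515/1250 × $11,324.00 → $4,665.48
Ending inventory (cost pool remaining) = $6,658.52
Check: goods available $11,324.00 = COGS $4,665.48 + ending $6,658.52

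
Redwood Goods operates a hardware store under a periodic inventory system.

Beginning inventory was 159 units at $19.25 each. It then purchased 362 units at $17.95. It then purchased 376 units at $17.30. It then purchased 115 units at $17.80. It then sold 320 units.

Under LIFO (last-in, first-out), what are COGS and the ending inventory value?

Sale 1 (320) [LIFO — newest first]: 115 @ $17.80 + 205 @ $17.30 = $5,593.50
Ending inventory: 159 @ $19.25 + 362 @ $17.95 + 171 @ $17.30 = $12,516.95

COGS = $5,593.50; ending inventory = $12,516.95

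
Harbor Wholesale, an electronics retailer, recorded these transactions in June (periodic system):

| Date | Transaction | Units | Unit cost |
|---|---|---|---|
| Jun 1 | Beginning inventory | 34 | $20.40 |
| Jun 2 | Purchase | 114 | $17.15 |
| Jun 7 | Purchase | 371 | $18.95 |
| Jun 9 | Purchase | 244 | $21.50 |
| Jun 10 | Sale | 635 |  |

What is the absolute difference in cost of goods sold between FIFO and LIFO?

$446.30

FIFO COGS: 34 @ $20.40 + 114 @ $17.15 + 371 @ $18.95 + 116 @ $21.50 = $12,173.15
LIFO COGS: 244 @ $21.50 + 371 @ $18.95 + 20 @ $17.15 = $12,619.45
Difference = |$12,173.15 − $12,619.45| = $446.30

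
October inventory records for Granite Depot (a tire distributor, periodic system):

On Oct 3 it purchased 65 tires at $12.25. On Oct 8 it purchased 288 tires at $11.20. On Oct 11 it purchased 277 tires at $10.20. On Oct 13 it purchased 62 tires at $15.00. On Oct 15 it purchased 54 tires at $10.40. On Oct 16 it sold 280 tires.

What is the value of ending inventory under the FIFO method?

Oct 16, 280 sold [FIFO — oldest first]: 65 @ $12.25 + 215 @ $11.20 = $3,204.25
Ending inventory: 73 @ $11.20 + 277 @ $10.20 + 62 @ $15.00 + 54 @ $10.40 = $5,134.60
Check: goods available $8,338.85 = COGS $3,204.25 + ending $5,134.60

Ending inventory = $5,134.60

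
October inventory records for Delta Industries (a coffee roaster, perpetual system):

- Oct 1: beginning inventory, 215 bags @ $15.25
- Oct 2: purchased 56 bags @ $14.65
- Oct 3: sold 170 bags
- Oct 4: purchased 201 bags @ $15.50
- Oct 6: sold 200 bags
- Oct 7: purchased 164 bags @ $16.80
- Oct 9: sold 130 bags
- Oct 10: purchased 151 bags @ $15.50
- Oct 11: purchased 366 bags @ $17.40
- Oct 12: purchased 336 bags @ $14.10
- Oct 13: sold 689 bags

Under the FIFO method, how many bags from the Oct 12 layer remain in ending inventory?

300

Oct 3, 170 sold [FIFO — oldest first]: 170 @ $15.25 = $2,592.50
Oct 6, 200 sold [FIFO — oldest first]: 45 @ $15.25 + 56 @ $14.65 + 99 @ $15.50 = $3,041.15
Oct 9, 130 sold [FIFO — oldest first]: 102 @ $15.50 + 28 @ $16.80 = $2,051.40
Oct 13, 689 sold [FIFO — oldest first]: 136 @ $16.80 + 151 @ $15.50 + 366 @ $17.40 + 36 @ $14.10 = $11,501.30
Total COGS = $2,592.50 + $3,041.15 + $2,051.40 + $11,501.30 = $19,186.35
Ending inventory: 300 @ $14.10 = $4,230.00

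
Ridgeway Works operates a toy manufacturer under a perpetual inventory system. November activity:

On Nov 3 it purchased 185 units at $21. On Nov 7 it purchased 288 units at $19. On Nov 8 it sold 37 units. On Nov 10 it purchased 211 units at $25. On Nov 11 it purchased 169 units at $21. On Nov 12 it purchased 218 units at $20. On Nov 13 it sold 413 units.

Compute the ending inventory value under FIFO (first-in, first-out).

Nov 8, 37 sold [FIFO — oldest first]: 37 @ $21 = $777
Nov 13, 413 sold [FIFO — oldest first]: 148 @ $21 + 265 @ $19 = $8,143
Total COGS = $777 + $8,143 = $8,920
Ending inventory: 23 @ $19 + 211 @ $25 + 169 @ $21 + 218 @ $20 = $13,621

Ending inventory = $13,621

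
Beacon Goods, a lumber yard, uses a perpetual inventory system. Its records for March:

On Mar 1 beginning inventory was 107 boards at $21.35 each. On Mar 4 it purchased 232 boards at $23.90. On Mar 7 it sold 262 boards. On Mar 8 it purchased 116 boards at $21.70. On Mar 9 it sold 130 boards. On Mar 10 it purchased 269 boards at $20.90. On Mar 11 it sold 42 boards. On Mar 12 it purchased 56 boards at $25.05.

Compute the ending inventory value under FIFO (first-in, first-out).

Mar 7, 262 sold [FIFO — oldest first]: 107 @ $21.35 + 155 @ $23.90 = $5,988.95
Mar 9, 130 sold [FIFO — oldest first]: 77 @ $23.90 + 53 @ $21.70 = $2,990.40
Mar 11, 42 sold [FIFO — oldest first]: 42 @ $21.70 = $911.40
Total COGS = $5,988.95 + $2,990.40 + $911.40 = $9,890.75
Ending inventory: 21 @ $21.70 + 269 @ $20.90 + 56 @ $25.05 = $7,480.60

Ending inventory = $7,480.60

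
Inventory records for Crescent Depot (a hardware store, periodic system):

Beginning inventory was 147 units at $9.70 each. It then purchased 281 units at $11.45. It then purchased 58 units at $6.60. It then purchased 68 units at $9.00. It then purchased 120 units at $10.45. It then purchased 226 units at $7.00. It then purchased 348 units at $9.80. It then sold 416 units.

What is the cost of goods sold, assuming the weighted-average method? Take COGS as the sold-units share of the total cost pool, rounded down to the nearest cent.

Sale 1, sell 416: 416/1248 × $11,884.55 → $3,961.51
Ending inventory (cost pool remaining) = $7,923.04

COGS = $3,961.51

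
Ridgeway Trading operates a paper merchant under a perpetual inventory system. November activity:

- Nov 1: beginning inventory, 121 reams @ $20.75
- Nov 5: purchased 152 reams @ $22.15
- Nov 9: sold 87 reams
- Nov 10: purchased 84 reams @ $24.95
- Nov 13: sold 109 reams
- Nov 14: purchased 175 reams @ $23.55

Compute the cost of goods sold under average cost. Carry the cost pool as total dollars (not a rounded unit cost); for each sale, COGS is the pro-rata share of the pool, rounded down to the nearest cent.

After Nov 1: 121 on hand, pool $2,510.75 (≈ $20.7500 each)
After Nov 5: 273 on hand, pool $5,877.55 (≈ $21.5295 each)
Nov 9, sell 87: 87/273 × $5,877.55 → $1,873.06
After Nov 10: 270 on hand, pool $6,100.29 (≈ $22.5937 each)
Nov 13, sell 109: 109/270 × $6,100.29 → $2,462.70
After Nov 14: 336 on hand, pool $7,758.84 (≈ $23.0918 each)
Total COGS = $1,873.06 + $2,462.70 = $4,335.76
Ending inventory (cost pool remaining) = $7,758.84

COGS = $4,335.76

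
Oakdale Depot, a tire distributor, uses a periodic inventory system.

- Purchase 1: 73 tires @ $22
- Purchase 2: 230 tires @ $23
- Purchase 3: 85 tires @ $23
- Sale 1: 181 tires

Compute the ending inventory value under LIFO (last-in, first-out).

Sale 1 (181) [LIFO — newest first]: 85 @ $23 + 96 @ $23 = $4,163
Ending inventory: 73 @ $22 + 134 @ $23 = $4,688

Ending inventory = $4,688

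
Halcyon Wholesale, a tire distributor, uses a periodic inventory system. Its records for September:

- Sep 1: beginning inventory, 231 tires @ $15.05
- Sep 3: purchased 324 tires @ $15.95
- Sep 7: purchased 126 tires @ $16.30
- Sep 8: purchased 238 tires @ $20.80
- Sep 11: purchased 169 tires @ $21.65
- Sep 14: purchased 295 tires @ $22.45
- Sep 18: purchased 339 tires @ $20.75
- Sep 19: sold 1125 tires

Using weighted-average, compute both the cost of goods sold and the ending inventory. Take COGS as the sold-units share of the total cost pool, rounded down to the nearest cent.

Sep 19, sell 1125: 1125/1722 × $32,964.40 → $21,535.97
Ending inventory (cost pool remaining) = $11,428.43

COGS = $21,535.97; ending inventory = $11,428.43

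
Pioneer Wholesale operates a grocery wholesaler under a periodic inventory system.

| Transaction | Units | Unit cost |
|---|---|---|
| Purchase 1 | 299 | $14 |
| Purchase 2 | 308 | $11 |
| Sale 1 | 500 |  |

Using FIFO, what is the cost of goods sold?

COGS = $6,397

Sale 1 (500) [FIFO — oldest first]: 299 @ $14 + 201 @ $11 = $6,397
Ending inventory: 107 @ $11 = $1,177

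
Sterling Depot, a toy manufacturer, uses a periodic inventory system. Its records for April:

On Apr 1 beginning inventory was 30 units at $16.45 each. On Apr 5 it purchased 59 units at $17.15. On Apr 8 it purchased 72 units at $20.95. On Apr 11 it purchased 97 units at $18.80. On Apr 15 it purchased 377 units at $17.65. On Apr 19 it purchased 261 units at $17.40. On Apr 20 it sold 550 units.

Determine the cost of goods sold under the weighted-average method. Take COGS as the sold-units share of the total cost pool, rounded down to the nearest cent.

Apr 20, sell 550: 550/896 × $16,032.80 → $9,841.56
Ending inventory (cost pool remaining) = $6,191.24

COGS = $9,841.56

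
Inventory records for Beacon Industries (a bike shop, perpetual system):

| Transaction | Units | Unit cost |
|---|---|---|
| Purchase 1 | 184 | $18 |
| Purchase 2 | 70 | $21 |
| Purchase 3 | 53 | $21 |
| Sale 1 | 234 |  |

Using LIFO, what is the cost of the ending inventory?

Ending inventory = $1,314

Sale 1 (234) [LIFO — newest first]: 53 @ $21 + 70 @ $21 + 111 @ $18 = $4,581
Ending inventory: 73 @ $18 = $1,314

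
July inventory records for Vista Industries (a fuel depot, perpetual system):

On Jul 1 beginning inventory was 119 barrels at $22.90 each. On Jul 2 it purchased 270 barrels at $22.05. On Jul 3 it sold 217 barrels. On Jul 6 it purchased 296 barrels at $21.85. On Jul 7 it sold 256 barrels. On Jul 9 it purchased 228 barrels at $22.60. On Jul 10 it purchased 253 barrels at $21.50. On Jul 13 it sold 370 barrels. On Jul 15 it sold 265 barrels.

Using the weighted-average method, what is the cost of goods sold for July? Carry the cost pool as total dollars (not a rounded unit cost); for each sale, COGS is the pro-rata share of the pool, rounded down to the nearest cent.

COGS = $24,461.29

After Jul 1: 119 on hand, pool $2,725.10 (≈ $22.9000 each)
After Jul 2: 389 on hand, pool $8,678.60 (≈ $22.3100 each)
Jul 3, sell 217: 217/389 × $8,678.60 → $4,841.27
After Jul 6: 468 on hand, pool $10,304.93 (≈ $22.0191 each)
Jul 7, sell 256: 256/468 × $10,304.93 → $5,636.88
After Jul 9: 440 on hand, pool $9,820.85 (≈ $22.3201 each)
After Jul 10: 693 on hand, pool $15,260.35 (≈ $22.0207 each)
Jul 13, sell 370: 370/693 × $15,260.35 → $8,147.66
Jul 15, sell 265: 265/323 × $7,112.69 → $5,835.48
Total COGS = $4,841.27 + $5,636.88 + $8,147.66 + $5,835.48 = $24,461.29
Ending inventory (cost pool remaining) = $1,277.21
Check: goods available $25,738.50 = COGS $24,461.29 + ending $1,277.21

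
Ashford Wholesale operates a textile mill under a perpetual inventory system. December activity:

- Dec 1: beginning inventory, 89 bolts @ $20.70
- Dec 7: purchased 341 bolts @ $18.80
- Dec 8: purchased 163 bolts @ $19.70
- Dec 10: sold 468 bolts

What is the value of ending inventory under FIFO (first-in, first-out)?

Ending inventory = $2,462.50

Dec 10, 468 sold [FIFO — oldest first]: 89 @ $20.70 + 341 @ $18.80 + 38 @ $19.70 = $9,001.70
Ending inventory: 125 @ $19.70 = $2,462.50
Check: goods available $11,464.20 = COGS $9,001.70 + ending $2,462.50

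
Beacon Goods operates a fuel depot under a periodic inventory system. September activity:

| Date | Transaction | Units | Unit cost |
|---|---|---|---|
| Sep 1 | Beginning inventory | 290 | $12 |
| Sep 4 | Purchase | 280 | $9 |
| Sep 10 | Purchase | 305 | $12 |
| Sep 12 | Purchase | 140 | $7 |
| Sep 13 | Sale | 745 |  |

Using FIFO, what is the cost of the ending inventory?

Ending inventory = $2,540

Sep 13, 745 sold [FIFO — oldest first]: 290 @ $12 + 280 @ $9 + 175 @ $12 = $8,100
Ending inventory: 130 @ $12 + 140 @ $7 = $2,540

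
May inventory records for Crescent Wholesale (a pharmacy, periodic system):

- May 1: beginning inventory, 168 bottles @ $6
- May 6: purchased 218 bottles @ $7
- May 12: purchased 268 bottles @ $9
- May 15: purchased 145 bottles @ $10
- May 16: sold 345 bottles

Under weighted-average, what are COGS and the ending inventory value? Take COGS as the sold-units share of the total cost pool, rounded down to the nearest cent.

May 16, sell 345: 345/799 × $6,396.00 → $2,761.72
Ending inventory (cost pool remaining) = $3,634.28
Check: goods available $6,396.00 = COGS $2,761.72 + ending $3,634.28

COGS = $2,761.72; ending inventory = $3,634.28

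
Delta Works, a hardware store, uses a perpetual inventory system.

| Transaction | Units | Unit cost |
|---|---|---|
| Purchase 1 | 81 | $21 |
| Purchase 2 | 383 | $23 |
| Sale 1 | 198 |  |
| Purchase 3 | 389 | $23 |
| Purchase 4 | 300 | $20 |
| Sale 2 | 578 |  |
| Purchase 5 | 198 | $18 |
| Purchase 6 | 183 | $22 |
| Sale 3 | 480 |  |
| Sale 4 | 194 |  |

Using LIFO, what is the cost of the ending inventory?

Sale 1 (198) [LIFO — newest first]: 198 @ $23 = $4,554
Sale 2 (578) [LIFO — newest first]: 300 @ $20 + 278 @ $23 = $12,394
Sale 3 (480) [LIFO — newest first]: 183 @ $22 + 198 @ $18 + 99 @ $23 = $9,867
Sale 4 (194) [LIFO — newest first]: 12 @ $23 + 182 @ $23 = $4,462
Total COGS = $4,554 + $12,394 + $9,867 + $4,462 = $31,277
Ending inventory: 81 @ $21 + 3 @ $23 = $1,770

Ending inventory = $1,770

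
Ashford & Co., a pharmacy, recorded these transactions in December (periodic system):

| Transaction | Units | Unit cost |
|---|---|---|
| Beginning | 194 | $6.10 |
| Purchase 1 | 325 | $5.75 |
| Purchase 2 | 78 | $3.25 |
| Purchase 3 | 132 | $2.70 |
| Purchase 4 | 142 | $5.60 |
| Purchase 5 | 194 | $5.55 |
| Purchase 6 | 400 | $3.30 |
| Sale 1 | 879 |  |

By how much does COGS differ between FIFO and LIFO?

FIFO COGS: 194 @ $6.10 + 325 @ $5.75 + 78 @ $3.25 + 132 @ $2.70 + 142 @ $5.60 + 8 @ $5.55 = $4,501.65
LIFO COGS: 400 @ $3.30 + 194 @ $5.55 + 142 @ $5.60 + 132 @ $2.70 + 11 @ $3.25 = $3,584.05
Difference = |$4,501.65 − $3,584.05| = $917.60

$917.60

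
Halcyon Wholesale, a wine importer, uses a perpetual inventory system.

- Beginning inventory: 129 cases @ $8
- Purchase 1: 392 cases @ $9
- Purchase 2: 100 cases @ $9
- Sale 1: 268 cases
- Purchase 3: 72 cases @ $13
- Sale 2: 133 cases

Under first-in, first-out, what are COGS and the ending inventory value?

COGS = $3,480; ending inventory = $2,916

Sale 1 (268) [FIFO — oldest first]: 129 @ $8 + 139 @ $9 = $2,283
Sale 2 (133) [FIFO — oldest first]: 133 @ $9 = $1,197
Total COGS = $2,283 + $1,197 = $3,480
Ending inventory: 120 @ $9 + 100 @ $9 + 72 @ $13 = $2,916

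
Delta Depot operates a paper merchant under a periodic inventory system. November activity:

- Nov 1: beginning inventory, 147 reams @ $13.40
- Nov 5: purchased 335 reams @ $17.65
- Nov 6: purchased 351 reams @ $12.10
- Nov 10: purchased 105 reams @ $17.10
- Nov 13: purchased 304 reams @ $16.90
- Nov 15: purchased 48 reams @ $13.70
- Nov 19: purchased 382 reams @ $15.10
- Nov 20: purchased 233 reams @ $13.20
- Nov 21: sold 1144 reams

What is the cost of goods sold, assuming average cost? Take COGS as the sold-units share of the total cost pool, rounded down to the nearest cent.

COGS = $17,153.48

Nov 21, sell 1144: 1144/1905 × $28,564.15 → $17,153.48
Ending inventory (cost pool remaining) = $11,410.67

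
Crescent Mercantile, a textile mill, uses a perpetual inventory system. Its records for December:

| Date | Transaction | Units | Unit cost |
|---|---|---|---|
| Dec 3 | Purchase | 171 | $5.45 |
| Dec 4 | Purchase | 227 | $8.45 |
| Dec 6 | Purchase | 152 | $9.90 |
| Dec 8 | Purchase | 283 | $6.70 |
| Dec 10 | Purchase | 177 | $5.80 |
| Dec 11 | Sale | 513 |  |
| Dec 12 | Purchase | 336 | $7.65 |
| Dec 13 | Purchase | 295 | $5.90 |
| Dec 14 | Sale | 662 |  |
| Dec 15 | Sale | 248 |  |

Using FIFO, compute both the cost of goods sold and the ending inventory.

COGS = $10,302.30; ending inventory = $1,286.20

Dec 11, 513 sold [FIFO — oldest first]: 171 @ $5.45 + 227 @ $8.45 + 115 @ $9.90 = $3,988.60
Dec 14, 662 sold [FIFO — oldest first]: 37 @ $9.90 + 283 @ $6.70 + 177 @ $5.80 + 165 @ $7.65 = $4,551.25
Dec 15, 248 sold [FIFO — oldest first]: 171 @ $7.65 + 77 @ $5.90 = $1,762.45
Total COGS = $3,988.60 + $4,551.25 + $1,762.45 = $10,302.30
Ending inventory: 218 @ $5.90 = $1,286.20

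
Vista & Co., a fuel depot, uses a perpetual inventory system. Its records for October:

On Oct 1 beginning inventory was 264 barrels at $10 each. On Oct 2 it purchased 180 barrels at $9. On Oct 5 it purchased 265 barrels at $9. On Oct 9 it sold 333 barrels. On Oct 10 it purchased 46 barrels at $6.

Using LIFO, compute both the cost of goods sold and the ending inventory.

COGS = $2,997; ending inventory = $3,924

Oct 9, 333 sold [LIFO — newest first]: 265 @ $9 + 68 @ $9 = $2,997
Ending inventory: 264 @ $10 + 112 @ $9 + 46 @ $6 = $3,924
Check: goods available $6,921 = COGS $2,997 + ending $3,924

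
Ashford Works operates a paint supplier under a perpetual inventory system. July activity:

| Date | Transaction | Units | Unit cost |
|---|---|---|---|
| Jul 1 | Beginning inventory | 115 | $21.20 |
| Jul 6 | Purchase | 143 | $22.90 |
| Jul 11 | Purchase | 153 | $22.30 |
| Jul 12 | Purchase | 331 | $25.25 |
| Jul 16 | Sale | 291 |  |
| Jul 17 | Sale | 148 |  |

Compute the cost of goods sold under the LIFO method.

COGS = $10,766.15

Jul 16, 291 sold [LIFO — newest first]: 291 @ $25.25 = $7,347.75
Jul 17, 148 sold [LIFO — newest first]: 40 @ $25.25 + 108 @ $22.30 = $3,418.40
Total COGS = $7,347.75 + $3,418.40 = $10,766.15
Ending inventory: 115 @ $21.20 + 143 @ $22.90 + 45 @ $22.30 = $6,716.20
Check: goods available $17,482.35 = COGS $10,766.15 + ending $6,716.20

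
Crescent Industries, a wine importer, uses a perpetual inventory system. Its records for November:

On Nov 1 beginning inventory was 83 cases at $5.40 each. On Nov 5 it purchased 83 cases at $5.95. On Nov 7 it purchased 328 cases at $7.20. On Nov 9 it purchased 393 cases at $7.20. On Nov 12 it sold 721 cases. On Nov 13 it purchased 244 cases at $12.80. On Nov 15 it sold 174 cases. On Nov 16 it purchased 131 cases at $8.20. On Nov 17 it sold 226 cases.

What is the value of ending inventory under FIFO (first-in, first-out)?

Nov 12, 721 sold [FIFO — oldest first]: 83 @ $5.40 + 83 @ $5.95 + 328 @ $7.20 + 227 @ $7.20 = $4,938.05
Nov 15, 174 sold [FIFO — oldest first]: 166 @ $7.20 + 8 @ $12.80 = $1,297.60
Nov 17, 226 sold [FIFO — oldest first]: 226 @ $12.80 = $2,892.80
Total COGS = $4,938.05 + $1,297.60 + $2,892.80 = $9,128.45
Ending inventory: 10 @ $12.80 + 131 @ $8.20 = $1,202.20

Ending inventory = $1,202.20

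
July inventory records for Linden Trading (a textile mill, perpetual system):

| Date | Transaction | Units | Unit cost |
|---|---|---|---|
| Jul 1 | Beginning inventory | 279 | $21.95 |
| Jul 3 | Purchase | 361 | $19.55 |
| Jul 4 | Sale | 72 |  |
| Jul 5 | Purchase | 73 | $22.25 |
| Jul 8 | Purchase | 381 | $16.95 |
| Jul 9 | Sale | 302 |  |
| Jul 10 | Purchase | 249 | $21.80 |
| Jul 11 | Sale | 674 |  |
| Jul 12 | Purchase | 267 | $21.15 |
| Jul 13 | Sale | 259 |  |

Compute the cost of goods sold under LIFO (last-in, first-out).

Jul 4, 72 sold [LIFO — newest first]: 72 @ $19.55 = $1,407.60
Jul 9, 302 sold [LIFO — newest first]: 302 @ $16.95 = $5,118.90
Jul 11, 674 sold [LIFO — newest first]: 249 @ $21.80 + 79 @ $16.95 + 73 @ $22.25 + 273 @ $19.55 = $13,728.65
Jul 13, 259 sold [LIFO — newest first]: 259 @ $21.15 = $5,477.85
Total COGS = $1,407.60 + $5,118.90 + $13,728.65 + $5,477.85 = $25,733.00
Ending inventory: 279 @ $21.95 + 16 @ $19.55 + 8 @ $21.15 = $6,606.05
Check: goods available $32,339.05 = COGS $25,733.00 + ending $6,606.05

COGS = $25,733.00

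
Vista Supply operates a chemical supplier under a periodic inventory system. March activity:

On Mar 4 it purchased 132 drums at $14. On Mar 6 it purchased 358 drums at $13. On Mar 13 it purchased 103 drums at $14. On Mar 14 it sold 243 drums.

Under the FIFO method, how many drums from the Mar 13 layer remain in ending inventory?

103

Mar 14, 243 sold [FIFO — oldest first]: 132 @ $14 + 111 @ $13 = $3,291
Ending inventory: 247 @ $13 + 103 @ $14 = $4,653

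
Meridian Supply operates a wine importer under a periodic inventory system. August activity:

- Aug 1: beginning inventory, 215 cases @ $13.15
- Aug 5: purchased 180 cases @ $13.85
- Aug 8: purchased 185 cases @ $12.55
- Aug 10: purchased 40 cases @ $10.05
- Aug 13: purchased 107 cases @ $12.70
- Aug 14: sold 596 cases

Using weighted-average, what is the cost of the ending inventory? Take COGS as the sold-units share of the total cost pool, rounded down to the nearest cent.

Aug 14, sell 596: 596/727 × $9,402.90 → $7,708.56
Ending inventory (cost pool remaining) = $1,694.34

Ending inventory = $1,694.34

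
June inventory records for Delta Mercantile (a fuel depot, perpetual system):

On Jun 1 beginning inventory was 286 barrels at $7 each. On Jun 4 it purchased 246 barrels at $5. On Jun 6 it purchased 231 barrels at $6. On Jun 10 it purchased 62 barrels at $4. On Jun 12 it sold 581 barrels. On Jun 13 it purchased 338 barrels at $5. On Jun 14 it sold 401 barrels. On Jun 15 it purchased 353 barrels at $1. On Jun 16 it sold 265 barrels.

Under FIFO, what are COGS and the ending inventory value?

Jun 12, 581 sold [FIFO — oldest first]: 286 @ $7 + 246 @ $5 + 49 @ $6 = $3,526
Jun 14, 401 sold [FIFO — oldest first]: 182 @ $6 + 62 @ $4 + 157 @ $5 = $2,125
Jun 16, 265 sold [FIFO — oldest first]: 181 @ $5 + 84 @ $1 = $989
Total COGS = $3,526 + $2,125 + $989 = $6,640
Ending inventory: 269 @ $1 = $269

COGS = $6,640; ending inventory = $269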